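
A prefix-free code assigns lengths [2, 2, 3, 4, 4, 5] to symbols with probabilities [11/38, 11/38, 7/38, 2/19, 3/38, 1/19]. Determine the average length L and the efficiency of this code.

Average length L = Σ p_i × l_i = 2.7105 bits
Entropy H = 2.3397 bits
Efficiency η = H/L × 100% = 86.32%


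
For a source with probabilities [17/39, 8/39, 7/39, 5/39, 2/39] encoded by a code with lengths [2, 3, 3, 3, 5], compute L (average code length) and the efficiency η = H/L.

Average length L = Σ p_i × l_i = 2.6667 bits
Entropy H = 2.0355 bits
Efficiency η = H/L × 100% = 76.33%


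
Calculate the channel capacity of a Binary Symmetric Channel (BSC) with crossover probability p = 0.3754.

For BSC with error probability p:
C = 1 - H(p) where H(p) is binary entropy
H(0.3754) = -0.3754 × log₂(0.3754) - 0.6246 × log₂(0.6246)
H(p) = 0.9547
C = 1 - 0.9547 = 0.0453 bits/use


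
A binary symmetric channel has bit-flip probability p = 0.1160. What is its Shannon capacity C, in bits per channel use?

For BSC with error probability p:
C = 1 - H(p) where H(p) is binary entropy
H(0.1160) = -0.1160 × log₂(0.1160) - 0.8840 × log₂(0.8840)
H(p) = 0.5178
C = 1 - 0.5178 = 0.4822 bits/use


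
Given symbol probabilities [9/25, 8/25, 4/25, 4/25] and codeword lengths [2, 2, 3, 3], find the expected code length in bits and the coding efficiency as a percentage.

Average length L = Σ p_i × l_i = 2.3200 bits
Entropy H = 1.9027 bits
Efficiency η = H/L × 100% = 82.01%


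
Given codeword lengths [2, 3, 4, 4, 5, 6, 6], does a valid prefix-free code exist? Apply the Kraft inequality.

Kraft inequality: Σ 2^(-l_i) ≤ 1 for prefix-free code
Calculating: 2^(-2) + 2^(-3) + 2^(-4) + 2^(-4) + 2^(-5) + 2^(-6) + 2^(-6)
= 0.25 + 0.125 + 0.0625 + 0.0625 + 0.03125 + 0.015625 + 0.015625
= 0.5625
Since 0.5625 ≤ 1, prefix-free code exists


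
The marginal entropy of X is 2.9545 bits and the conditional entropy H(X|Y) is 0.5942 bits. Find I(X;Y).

I(X;Y) = H(X) - H(X|Y)
I(X;Y) = 2.9545 - 0.5942 = 2.3603 bits


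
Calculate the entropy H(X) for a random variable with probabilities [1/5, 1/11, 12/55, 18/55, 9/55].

H(X) = -Σ p(x) log₂ p(x)
  -1/5 × log₂(1/5) = 0.4644
  -1/11 × log₂(1/11) = 0.3145
  -12/55 × log₂(12/55) = 0.4792
  -18/55 × log₂(18/55) = 0.5274
  -9/55 × log₂(9/55) = 0.4273
H(X) = 2.2128 bits


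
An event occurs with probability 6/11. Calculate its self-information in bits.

Information content I(x) = -log₂(p(x))
I = -log₂(6/11) = -log₂(0.5455)
I = 0.8745 bits


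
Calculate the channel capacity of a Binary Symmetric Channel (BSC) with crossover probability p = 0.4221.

For BSC with error probability p:
C = 1 - H(p) where H(p) is binary entropy
H(0.4221) = -0.4221 × log₂(0.4221) - 0.5779 × log₂(0.5779)
H(p) = 0.9824
C = 1 - 0.9824 = 0.0176 bits/use


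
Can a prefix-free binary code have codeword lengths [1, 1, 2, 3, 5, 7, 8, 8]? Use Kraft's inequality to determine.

Kraft inequality: Σ 2^(-l_i) ≤ 1 for prefix-free code
Calculating: 2^(-1) + 2^(-1) + 2^(-2) + 2^(-3) + 2^(-5) + 2^(-7) + 2^(-8) + 2^(-8)
= 0.5 + 0.5 + 0.25 + 0.125 + 0.03125 + 0.0078125 + 0.00390625 + 0.00390625
= 1.4219
Since 1.4219 > 1, prefix-free code does not exist


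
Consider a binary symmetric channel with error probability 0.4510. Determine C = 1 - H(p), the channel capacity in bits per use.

For BSC with error probability p:
C = 1 - H(p) where H(p) is binary entropy
H(0.4510) = -0.4510 × log₂(0.4510) - 0.5490 × log₂(0.5490)
H(p) = 0.9931
C = 1 - 0.9931 = 0.0069 bits/use


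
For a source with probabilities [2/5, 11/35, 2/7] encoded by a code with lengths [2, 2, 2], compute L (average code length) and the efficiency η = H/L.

Average length L = Σ p_i × l_i = 2.0000 bits
Entropy H = 1.5700 bits
Efficiency η = H/L × 100% = 78.50%


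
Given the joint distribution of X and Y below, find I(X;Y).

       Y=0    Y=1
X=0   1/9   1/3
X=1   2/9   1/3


H(X) = 0.9911, H(Y) = 0.9183, H(X,Y) = 1.8911
I(X;Y) = H(X) + H(Y) - H(X,Y) = 0.0183 bits


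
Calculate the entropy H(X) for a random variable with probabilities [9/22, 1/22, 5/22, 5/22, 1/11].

H(X) = -Σ p(x) log₂ p(x)
  -9/22 × log₂(9/22) = 0.5275
  -1/22 × log₂(1/22) = 0.2027
  -5/22 × log₂(5/22) = 0.4858
  -5/22 × log₂(5/22) = 0.4858
  -1/11 × log₂(1/11) = 0.3145
H(X) = 2.0163 bits


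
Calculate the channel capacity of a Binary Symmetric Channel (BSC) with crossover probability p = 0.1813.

For BSC with error probability p:
C = 1 - H(p) where H(p) is binary entropy
H(0.1813) = -0.1813 × log₂(0.1813) - 0.8187 × log₂(0.8187)
H(p) = 0.6829
C = 1 - 0.6829 = 0.3171 bits/use


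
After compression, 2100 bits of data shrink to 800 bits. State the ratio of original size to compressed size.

Compression ratio = Original / Compressed
= 2100 / 800 = 2.62:1


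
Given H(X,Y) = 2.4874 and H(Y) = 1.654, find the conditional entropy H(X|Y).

Chain rule: H(X,Y) = H(X|Y) + H(Y)
H(X|Y) = H(X,Y) - H(Y) = 2.4874 - 1.654 = 0.8334 bits


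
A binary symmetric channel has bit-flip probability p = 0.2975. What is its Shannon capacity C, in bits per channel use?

For BSC with error probability p:
C = 1 - H(p) where H(p) is binary entropy
H(0.2975) = -0.2975 × log₂(0.2975) - 0.7025 × log₂(0.7025)
H(p) = 0.8782
C = 1 - 0.8782 = 0.1218 bits/use


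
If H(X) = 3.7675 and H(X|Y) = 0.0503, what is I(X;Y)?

I(X;Y) = H(X) - H(X|Y)
I(X;Y) = 3.7675 - 0.0503 = 3.7172 bits


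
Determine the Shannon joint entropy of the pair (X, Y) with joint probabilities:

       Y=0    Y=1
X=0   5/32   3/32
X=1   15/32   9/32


H(X,Y) = -Σ p(x,y) log₂ p(x,y)
  p(0,0)=5/32: -0.1562 × log₂(0.1562) = 0.4184
  p(0,1)=3/32: -0.0938 × log₂(0.0938) = 0.3202
  p(1,0)=15/32: -0.4688 × log₂(0.4688) = 0.5124
  p(1,1)=9/32: -0.2812 × log₂(0.2812) = 0.5147
H(X,Y) = 1.7657 bits


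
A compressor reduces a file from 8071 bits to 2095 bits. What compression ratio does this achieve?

Compression ratio = Original / Compressed
= 8071 / 2095 = 3.85:1


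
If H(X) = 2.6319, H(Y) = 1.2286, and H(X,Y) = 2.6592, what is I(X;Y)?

I(X;Y) = H(X) + H(Y) - H(X,Y)
I(X;Y) = 2.6319 + 1.2286 - 2.6592 = 1.2013 bits


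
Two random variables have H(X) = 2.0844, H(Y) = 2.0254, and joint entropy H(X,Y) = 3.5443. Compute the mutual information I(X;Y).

I(X;Y) = H(X) + H(Y) - H(X,Y)
I(X;Y) = 2.0844 + 2.0254 - 3.5443 = 0.5655 bits


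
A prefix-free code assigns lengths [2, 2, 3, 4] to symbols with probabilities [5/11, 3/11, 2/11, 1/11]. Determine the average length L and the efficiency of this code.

Average length L = Σ p_i × l_i = 2.3636 bits
Entropy H = 1.7899 bits
Efficiency η = H/L × 100% = 75.73%


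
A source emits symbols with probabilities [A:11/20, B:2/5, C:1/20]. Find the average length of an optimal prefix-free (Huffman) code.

Huffman tree construction:
Combine smallest probabilities repeatedly
Resulting codes:
  A: 1 (length 1)
  B: 01 (length 2)
  C: 00 (length 2)
Average length = Σ p(s) × length(s) = 1.4500 bits


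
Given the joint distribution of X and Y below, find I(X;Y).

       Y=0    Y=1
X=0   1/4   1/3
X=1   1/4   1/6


H(X) = 0.9799, H(Y) = 1.0000, H(X,Y) = 1.9591
I(X;Y) = H(X) + H(Y) - H(X,Y) = 0.0207 bits


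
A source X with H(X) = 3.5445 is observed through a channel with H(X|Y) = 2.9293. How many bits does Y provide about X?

I(X;Y) = H(X) - H(X|Y)
I(X;Y) = 3.5445 - 2.9293 = 0.6152 bits


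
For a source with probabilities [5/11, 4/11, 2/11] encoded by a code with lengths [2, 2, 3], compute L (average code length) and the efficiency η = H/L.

Average length L = Σ p_i × l_i = 2.1818 bits
Entropy H = 1.4949 bits
Efficiency η = H/L × 100% = 68.52%


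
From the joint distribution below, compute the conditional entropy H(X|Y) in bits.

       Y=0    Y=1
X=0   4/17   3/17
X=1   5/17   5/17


H(X|Y) = Σ_y p(y) H(X|Y=y)
  p(Y=0) = 9/17, H(X|Y=0) = 0.9911
  p(Y=1) = 8/17, H(X|Y=1) = 0.9544
H(X|Y) = 0.5294×0.9911 + 0.4706×0.9544 = 0.9738 bits


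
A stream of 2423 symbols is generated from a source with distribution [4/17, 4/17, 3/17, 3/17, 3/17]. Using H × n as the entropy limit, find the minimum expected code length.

Entropy H = 2.3072 bits/symbol
Minimum bits = H × n = 2.3072 × 2423
= 5590.32 bits


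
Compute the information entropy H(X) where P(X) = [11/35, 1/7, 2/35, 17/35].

H(X) = -Σ p(x) log₂ p(x)
  -11/35 × log₂(11/35) = 0.5248
  -1/7 × log₂(1/7) = 0.4011
  -2/35 × log₂(2/35) = 0.2360
  -17/35 × log₂(17/35) = 0.5060
H(X) = 1.6678 bits


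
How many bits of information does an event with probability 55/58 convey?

Information content I(x) = -log₂(p(x))
I = -log₂(55/58) = -log₂(0.9483)
I = 0.0766 bits


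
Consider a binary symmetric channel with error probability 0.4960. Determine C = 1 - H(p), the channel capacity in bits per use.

For BSC with error probability p:
C = 1 - H(p) where H(p) is binary entropy
H(0.4960) = -0.4960 × log₂(0.4960) - 0.5040 × log₂(0.5040)
H(p) = 1.0000
C = 1 - 1.0000 = 0.0000 bits/use


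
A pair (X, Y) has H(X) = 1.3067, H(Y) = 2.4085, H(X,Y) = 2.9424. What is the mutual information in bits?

I(X;Y) = H(X) + H(Y) - H(X,Y)
I(X;Y) = 1.3067 + 2.4085 - 2.9424 = 0.7728 bits


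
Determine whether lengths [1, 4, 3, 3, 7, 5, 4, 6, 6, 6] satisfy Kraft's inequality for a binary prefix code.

Kraft inequality: Σ 2^(-l_i) ≤ 1 for prefix-free code
Calculating: 2^(-1) + 2^(-4) + 2^(-3) + 2^(-3) + 2^(-7) + 2^(-5) + 2^(-4) + 2^(-6) + 2^(-6) + 2^(-6)
= 0.5 + 0.0625 + 0.125 + 0.125 + 0.0078125 + 0.03125 + 0.0625 + 0.015625 + 0.015625 + 0.015625
= 0.9609
Since 0.9609 ≤ 1, prefix-free code exists


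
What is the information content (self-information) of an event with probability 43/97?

Information content I(x) = -log₂(p(x))
I = -log₂(43/97) = -log₂(0.4433)
I = 1.1736 bits


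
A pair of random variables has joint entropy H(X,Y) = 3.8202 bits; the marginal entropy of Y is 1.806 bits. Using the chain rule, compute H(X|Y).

Chain rule: H(X,Y) = H(X|Y) + H(Y)
H(X|Y) = H(X,Y) - H(Y) = 3.8202 - 1.806 = 2.0142 bits


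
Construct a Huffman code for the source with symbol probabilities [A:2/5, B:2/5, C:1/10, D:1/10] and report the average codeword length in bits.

Huffman tree construction:
Combine smallest probabilities repeatedly
Resulting codes:
  A: 11 (length 2)
  B: 0 (length 1)
  C: 100 (length 3)
  D: 101 (length 3)
Average length = Σ p(s) × length(s) = 1.8000 bits


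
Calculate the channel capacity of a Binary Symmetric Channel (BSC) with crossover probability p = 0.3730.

For BSC with error probability p:
C = 1 - H(p) where H(p) is binary entropy
H(0.3730) = -0.3730 × log₂(0.3730) - 0.6270 × log₂(0.6270)
H(p) = 0.9529
C = 1 - 0.9529 = 0.0471 bits/use


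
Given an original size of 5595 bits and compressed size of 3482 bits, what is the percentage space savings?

Space savings = (1 - Compressed/Original) × 100%
= (1 - 3482/5595) × 100%
= 37.77%


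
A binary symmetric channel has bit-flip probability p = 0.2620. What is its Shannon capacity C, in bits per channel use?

For BSC with error probability p:
C = 1 - H(p) where H(p) is binary entropy
H(0.2620) = -0.2620 × log₂(0.2620) - 0.7380 × log₂(0.7380)
H(p) = 0.8297
C = 1 - 0.8297 = 0.1703 bits/use


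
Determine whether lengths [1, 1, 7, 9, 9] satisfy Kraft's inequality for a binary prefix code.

Kraft inequality: Σ 2^(-l_i) ≤ 1 for prefix-free code
Calculating: 2^(-1) + 2^(-1) + 2^(-7) + 2^(-9) + 2^(-9)
= 0.5 + 0.5 + 0.0078125 + 0.001953125 + 0.001953125
= 1.0117
Since 1.0117 > 1, prefix-free code does not exist


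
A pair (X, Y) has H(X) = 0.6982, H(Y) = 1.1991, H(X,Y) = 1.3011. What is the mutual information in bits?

I(X;Y) = H(X) + H(Y) - H(X,Y)
I(X;Y) = 0.6982 + 1.1991 - 1.3011 = 0.5962 bits


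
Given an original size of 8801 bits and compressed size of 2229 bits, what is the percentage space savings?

Space savings = (1 - Compressed/Original) × 100%
= (1 - 2229/8801) × 100%
= 74.67%


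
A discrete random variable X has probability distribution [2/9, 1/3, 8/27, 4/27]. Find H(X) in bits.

H(X) = -Σ p(x) log₂ p(x)
  -2/9 × log₂(2/9) = 0.4822
  -1/3 × log₂(1/3) = 0.5283
  -8/27 × log₂(8/27) = 0.5200
  -4/27 × log₂(4/27) = 0.4081
H(X) = 1.9386 bits


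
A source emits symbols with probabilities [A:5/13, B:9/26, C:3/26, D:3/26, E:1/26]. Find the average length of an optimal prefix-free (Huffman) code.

Huffman tree construction:
Combine smallest probabilities repeatedly
Resulting codes:
  A: 0 (length 1)
  B: 11 (length 2)
  C: 1011 (length 4)
  D: 100 (length 3)
  E: 1010 (length 4)
Average length = Σ p(s) × length(s) = 2.0385 bits


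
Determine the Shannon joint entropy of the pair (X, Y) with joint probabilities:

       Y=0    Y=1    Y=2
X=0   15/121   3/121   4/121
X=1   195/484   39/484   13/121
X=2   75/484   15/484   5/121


H(X,Y) = -Σ p(x,y) log₂ p(x,y)
  p(0,0)=15/121: -0.1240 × log₂(0.1240) = 0.3734
  p(0,1)=3/121: -0.0248 × log₂(0.0248) = 0.1322
  p(0,2)=4/121: -0.0331 × log₂(0.0331) = 0.1626
  p(1,0)=195/484: -0.4029 × log₂(0.4029) = 0.5284
  p(1,1)=39/484: -0.0806 × log₂(0.0806) = 0.2928
  p(1,2)=13/121: -0.1074 × log₂(0.1074) = 0.3458
  p(2,0)=75/484: -0.1550 × log₂(0.1550) = 0.4168
  p(2,1)=15/484: -0.0310 × log₂(0.0310) = 0.1553
  p(2,2)=5/121: -0.0413 × log₂(0.0413) = 0.1900
H(X,Y) = 2.5973 bits


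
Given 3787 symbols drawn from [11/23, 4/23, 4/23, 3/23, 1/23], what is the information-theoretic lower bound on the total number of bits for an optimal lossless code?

Entropy H = 1.9667 bits/symbol
Minimum bits = H × n = 1.9667 × 3787
= 7447.76 bits


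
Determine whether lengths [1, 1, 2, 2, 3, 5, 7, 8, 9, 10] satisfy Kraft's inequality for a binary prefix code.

Kraft inequality: Σ 2^(-l_i) ≤ 1 for prefix-free code
Calculating: 2^(-1) + 2^(-1) + 2^(-2) + 2^(-2) + 2^(-3) + 2^(-5) + 2^(-7) + 2^(-8) + 2^(-9) + 2^(-10)
= 0.5 + 0.5 + 0.25 + 0.25 + 0.125 + 0.03125 + 0.0078125 + 0.00390625 + 0.001953125 + 0.0009765625
= 1.6709
Since 1.6709 > 1, prefix-free code does not exist


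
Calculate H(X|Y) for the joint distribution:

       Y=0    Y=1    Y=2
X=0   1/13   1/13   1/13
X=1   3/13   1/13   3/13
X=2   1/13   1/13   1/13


H(X|Y) = Σ_y p(y) H(X|Y=y)
  p(Y=0) = 5/13, H(X|Y=0) = 1.3710
  p(Y=1) = 3/13, H(X|Y=1) = 1.5850
  p(Y=2) = 5/13, H(X|Y=2) = 1.3710
H(X|Y) = 0.3846×1.3710 + 0.2308×1.5850 + 0.3846×1.3710 = 1.4203 bits


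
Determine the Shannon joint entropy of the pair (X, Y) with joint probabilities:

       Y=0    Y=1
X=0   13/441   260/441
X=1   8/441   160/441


H(X,Y) = -Σ p(x,y) log₂ p(x,y)
  p(0,0)=13/441: -0.0295 × log₂(0.0295) = 0.1499
  p(0,1)=260/441: -0.5896 × log₂(0.5896) = 0.4494
  p(1,0)=8/441: -0.0181 × log₂(0.0181) = 0.1049
  p(1,1)=160/441: -0.3628 × log₂(0.3628) = 0.5307
H(X,Y) = 1.2349 bits


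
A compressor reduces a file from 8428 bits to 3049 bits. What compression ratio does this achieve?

Compression ratio = Original / Compressed
= 8428 / 3049 = 2.76:1


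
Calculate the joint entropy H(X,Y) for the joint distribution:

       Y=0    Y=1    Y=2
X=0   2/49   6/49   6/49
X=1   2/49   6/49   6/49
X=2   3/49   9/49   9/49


H(X,Y) = -Σ p(x,y) log₂ p(x,y)
  p(0,0)=2/49: -0.0408 × log₂(0.0408) = 0.1884
  p(0,1)=6/49: -0.1224 × log₂(0.1224) = 0.3710
  p(0,2)=6/49: -0.1224 × log₂(0.1224) = 0.3710
  p(1,0)=2/49: -0.0408 × log₂(0.0408) = 0.1884
  p(1,1)=6/49: -0.1224 × log₂(0.1224) = 0.3710
  p(1,2)=6/49: -0.1224 × log₂(0.1224) = 0.3710
  p(2,0)=3/49: -0.0612 × log₂(0.0612) = 0.2467
  p(2,1)=9/49: -0.1837 × log₂(0.1837) = 0.4490
  p(2,2)=9/49: -0.1837 × log₂(0.1837) = 0.4490
H(X,Y) = 3.0055 bits


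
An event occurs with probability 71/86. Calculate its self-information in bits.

Information content I(x) = -log₂(p(x))
I = -log₂(71/86) = -log₂(0.8256)
I = 0.2765 bits


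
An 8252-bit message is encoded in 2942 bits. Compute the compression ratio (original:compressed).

Compression ratio = Original / Compressed
= 8252 / 2942 = 2.80:1


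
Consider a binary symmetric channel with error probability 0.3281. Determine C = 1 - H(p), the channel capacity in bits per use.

For BSC with error probability p:
C = 1 - H(p) where H(p) is binary entropy
H(0.3281) = -0.3281 × log₂(0.3281) - 0.6719 × log₂(0.6719)
H(p) = 0.9130
C = 1 - 0.9130 = 0.0870 bits/use


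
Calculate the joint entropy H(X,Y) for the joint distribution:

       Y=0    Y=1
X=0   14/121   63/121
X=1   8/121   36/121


H(X,Y) = -Σ p(x,y) log₂ p(x,y)
  p(0,0)=14/121: -0.1157 × log₂(0.1157) = 0.3600
  p(0,1)=63/121: -0.5207 × log₂(0.5207) = 0.4902
  p(1,0)=8/121: -0.0661 × log₂(0.0661) = 0.2591
  p(1,1)=36/121: -0.2975 × log₂(0.2975) = 0.5203
H(X,Y) = 1.6297 bits


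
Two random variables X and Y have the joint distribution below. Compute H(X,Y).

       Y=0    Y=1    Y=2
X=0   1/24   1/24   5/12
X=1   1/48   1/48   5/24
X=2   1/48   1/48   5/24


H(X,Y) = -Σ p(x,y) log₂ p(x,y)
  p(0,0)=1/24: -0.0417 × log₂(0.0417) = 0.1910
  p(0,1)=1/24: -0.0417 × log₂(0.0417) = 0.1910
  p(0,2)=5/12: -0.4167 × log₂(0.4167) = 0.5263
  p(1,0)=1/48: -0.0208 × log₂(0.0208) = 0.1164
  p(1,1)=1/48: -0.0208 × log₂(0.0208) = 0.1164
  p(1,2)=5/24: -0.2083 × log₂(0.2083) = 0.4715
  p(2,0)=1/48: -0.0208 × log₂(0.0208) = 0.1164
  p(2,1)=1/48: -0.0208 × log₂(0.0208) = 0.1164
  p(2,2)=5/24: -0.2083 × log₂(0.2083) = 0.4715
H(X,Y) = 2.3167 bits


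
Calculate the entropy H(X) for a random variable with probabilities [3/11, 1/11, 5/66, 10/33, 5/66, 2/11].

H(X) = -Σ p(x) log₂ p(x)
  -3/11 × log₂(3/11) = 0.5112
  -1/11 × log₂(1/11) = 0.3145
  -5/66 × log₂(5/66) = 0.2820
  -10/33 × log₂(10/33) = 0.5220
  -5/66 × log₂(5/66) = 0.2820
  -2/11 × log₂(2/11) = 0.4472
H(X) = 2.3589 bits


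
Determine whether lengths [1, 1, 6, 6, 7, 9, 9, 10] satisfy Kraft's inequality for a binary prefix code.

Kraft inequality: Σ 2^(-l_i) ≤ 1 for prefix-free code
Calculating: 2^(-1) + 2^(-1) + 2^(-6) + 2^(-6) + 2^(-7) + 2^(-9) + 2^(-9) + 2^(-10)
= 0.5 + 0.5 + 0.015625 + 0.015625 + 0.0078125 + 0.001953125 + 0.001953125 + 0.0009765625
= 1.0439
Since 1.0439 > 1, prefix-free code does not exist


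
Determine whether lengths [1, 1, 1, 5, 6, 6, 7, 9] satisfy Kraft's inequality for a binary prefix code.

Kraft inequality: Σ 2^(-l_i) ≤ 1 for prefix-free code
Calculating: 2^(-1) + 2^(-1) + 2^(-1) + 2^(-5) + 2^(-6) + 2^(-6) + 2^(-7) + 2^(-9)
= 0.5 + 0.5 + 0.5 + 0.03125 + 0.015625 + 0.015625 + 0.0078125 + 0.001953125
= 1.5723
Since 1.5723 > 1, prefix-free code does not exist


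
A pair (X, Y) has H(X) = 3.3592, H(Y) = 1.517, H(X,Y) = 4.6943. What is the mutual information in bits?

I(X;Y) = H(X) + H(Y) - H(X,Y)
I(X;Y) = 3.3592 + 1.517 - 4.6943 = 0.1819 bits


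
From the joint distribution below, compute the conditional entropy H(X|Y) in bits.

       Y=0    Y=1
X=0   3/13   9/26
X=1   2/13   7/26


H(X|Y) = Σ_y p(y) H(X|Y=y)
  p(Y=0) = 5/13, H(X|Y=0) = 0.9710
  p(Y=1) = 8/13, H(X|Y=1) = 0.9887
H(X|Y) = 0.3846×0.9710 + 0.6154×0.9887 = 0.9819 bits


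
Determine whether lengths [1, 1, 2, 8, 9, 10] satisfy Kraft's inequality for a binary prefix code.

Kraft inequality: Σ 2^(-l_i) ≤ 1 for prefix-free code
Calculating: 2^(-1) + 2^(-1) + 2^(-2) + 2^(-8) + 2^(-9) + 2^(-10)
= 0.5 + 0.5 + 0.25 + 0.00390625 + 0.001953125 + 0.0009765625
= 1.2568
Since 1.2568 > 1, prefix-free code does not exist


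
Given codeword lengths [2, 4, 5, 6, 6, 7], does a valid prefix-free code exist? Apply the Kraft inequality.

Kraft inequality: Σ 2^(-l_i) ≤ 1 for prefix-free code
Calculating: 2^(-2) + 2^(-4) + 2^(-5) + 2^(-6) + 2^(-6) + 2^(-7)
= 0.25 + 0.0625 + 0.03125 + 0.015625 + 0.015625 + 0.0078125
= 0.3828
Since 0.3828 ≤ 1, prefix-free code exists


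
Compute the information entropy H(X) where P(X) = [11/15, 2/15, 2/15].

H(X) = -Σ p(x) log₂ p(x)
  -11/15 × log₂(11/15) = 0.3281
  -2/15 × log₂(2/15) = 0.3876
  -2/15 × log₂(2/15) = 0.3876
H(X) = 1.1033 bits


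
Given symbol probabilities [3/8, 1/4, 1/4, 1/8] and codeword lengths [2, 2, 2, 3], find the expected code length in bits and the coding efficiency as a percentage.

Average length L = Σ p_i × l_i = 2.1250 bits
Entropy H = 1.9056 bits
Efficiency η = H/L × 100% = 89.68%


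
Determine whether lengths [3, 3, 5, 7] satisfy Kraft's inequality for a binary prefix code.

Kraft inequality: Σ 2^(-l_i) ≤ 1 for prefix-free code
Calculating: 2^(-3) + 2^(-3) + 2^(-5) + 2^(-7)
= 0.125 + 0.125 + 0.03125 + 0.0078125
= 0.2891
Since 0.2891 ≤ 1, prefix-free code exists


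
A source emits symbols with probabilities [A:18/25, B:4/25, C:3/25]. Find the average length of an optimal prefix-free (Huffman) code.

Huffman tree construction:
Combine smallest probabilities repeatedly
Resulting codes:
  A: 1 (length 1)
  B: 01 (length 2)
  C: 00 (length 2)
Average length = Σ p(s) × length(s) = 1.2800 bits


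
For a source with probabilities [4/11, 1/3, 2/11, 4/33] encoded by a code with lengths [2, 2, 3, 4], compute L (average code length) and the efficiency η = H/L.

Average length L = Σ p_i × l_i = 2.4242 bits
Entropy H = 1.8752 bits
Efficiency η = H/L × 100% = 77.35%


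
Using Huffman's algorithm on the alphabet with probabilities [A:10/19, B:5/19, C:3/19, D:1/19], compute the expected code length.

Huffman tree construction:
Combine smallest probabilities repeatedly
Resulting codes:
  A: 1 (length 1)
  B: 01 (length 2)
  C: 001 (length 3)
  D: 000 (length 3)
Average length = Σ p(s) × length(s) = 1.6842 bits


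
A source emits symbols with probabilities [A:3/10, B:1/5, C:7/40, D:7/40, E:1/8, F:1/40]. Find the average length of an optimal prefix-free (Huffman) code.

Huffman tree construction:
Combine smallest probabilities repeatedly
Resulting codes:
  A: 10 (length 2)
  B: 01 (length 2)
  C: 111 (length 3)
  D: 00 (length 2)
  E: 1101 (length 4)
  F: 1100 (length 4)
Average length = Σ p(s) × length(s) = 2.4750 bits


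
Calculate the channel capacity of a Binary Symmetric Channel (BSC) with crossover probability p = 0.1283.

For BSC with error probability p:
C = 1 - H(p) where H(p) is binary entropy
H(0.1283) = -0.1283 × log₂(0.1283) - 0.8717 × log₂(0.8717)
H(p) = 0.5528
C = 1 - 0.5528 = 0.4472 bits/use


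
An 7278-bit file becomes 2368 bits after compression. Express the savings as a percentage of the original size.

Space savings = (1 - Compressed/Original) × 100%
= (1 - 2368/7278) × 100%
= 67.46%


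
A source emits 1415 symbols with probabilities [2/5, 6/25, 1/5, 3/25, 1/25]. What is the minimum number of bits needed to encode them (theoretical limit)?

Entropy H = 2.0401 bits/symbol
Minimum bits = H × n = 2.0401 × 1415
= 2886.76 bits


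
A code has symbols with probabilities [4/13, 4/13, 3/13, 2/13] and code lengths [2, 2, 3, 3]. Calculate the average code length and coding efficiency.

Average length L = Σ p_i × l_i = 2.3846 bits
Entropy H = 1.9501 bits
Efficiency η = H/L × 100% = 81.78%


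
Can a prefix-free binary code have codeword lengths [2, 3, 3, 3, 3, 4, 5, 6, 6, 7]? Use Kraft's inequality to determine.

Kraft inequality: Σ 2^(-l_i) ≤ 1 for prefix-free code
Calculating: 2^(-2) + 2^(-3) + 2^(-3) + 2^(-3) + 2^(-3) + 2^(-4) + 2^(-5) + 2^(-6) + 2^(-6) + 2^(-7)
= 0.25 + 0.125 + 0.125 + 0.125 + 0.125 + 0.0625 + 0.03125 + 0.015625 + 0.015625 + 0.0078125
= 0.8828
Since 0.8828 ≤ 1, prefix-free code exists


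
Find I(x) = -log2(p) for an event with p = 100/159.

Information content I(x) = -log₂(p(x))
I = -log₂(100/159) = -log₂(0.6289)
I = 0.6690 bits


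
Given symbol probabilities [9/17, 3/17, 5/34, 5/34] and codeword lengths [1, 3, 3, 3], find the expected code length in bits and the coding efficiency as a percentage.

Average length L = Σ p_i × l_i = 1.9412 bits
Entropy H = 1.7408 bits
Efficiency η = H/L × 100% = 89.68%


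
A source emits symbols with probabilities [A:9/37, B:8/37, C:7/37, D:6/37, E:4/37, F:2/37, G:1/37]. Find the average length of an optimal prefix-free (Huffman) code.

Huffman tree construction:
Combine smallest probabilities repeatedly
Resulting codes:
  A: 10 (length 2)
  B: 01 (length 2)
  C: 111 (length 3)
  D: 110 (length 3)
  E: 001 (length 3)
  F: 0001 (length 4)
  G: 0000 (length 4)
Average length = Σ p(s) × length(s) = 2.6216 bits


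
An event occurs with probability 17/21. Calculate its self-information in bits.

Information content I(x) = -log₂(p(x))
I = -log₂(17/21) = -log₂(0.8095)
I = 0.3049 bits


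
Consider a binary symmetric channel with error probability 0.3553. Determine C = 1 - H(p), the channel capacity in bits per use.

For BSC with error probability p:
C = 1 - H(p) where H(p) is binary entropy
H(0.3553) = -0.3553 × log₂(0.3553) - 0.6447 × log₂(0.6447)
H(p) = 0.9387
C = 1 - 0.9387 = 0.0613 bits/use


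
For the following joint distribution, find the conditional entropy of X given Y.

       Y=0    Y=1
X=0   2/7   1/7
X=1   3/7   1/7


H(X|Y) = Σ_y p(y) H(X|Y=y)
  p(Y=0) = 5/7, H(X|Y=0) = 0.9710
  p(Y=1) = 2/7, H(X|Y=1) = 1.0000
H(X|Y) = 0.7143×0.9710 + 0.2857×1.0000 = 0.9793 bits


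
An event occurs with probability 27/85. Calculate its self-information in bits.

Information content I(x) = -log₂(p(x))
I = -log₂(27/85) = -log₂(0.3176)
I = 1.6545 bits


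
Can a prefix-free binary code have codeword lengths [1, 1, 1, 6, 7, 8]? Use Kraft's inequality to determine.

Kraft inequality: Σ 2^(-l_i) ≤ 1 for prefix-free code
Calculating: 2^(-1) + 2^(-1) + 2^(-1) + 2^(-6) + 2^(-7) + 2^(-8)
= 0.5 + 0.5 + 0.5 + 0.015625 + 0.0078125 + 0.00390625
= 1.5273
Since 1.5273 > 1, prefix-free code does not exist


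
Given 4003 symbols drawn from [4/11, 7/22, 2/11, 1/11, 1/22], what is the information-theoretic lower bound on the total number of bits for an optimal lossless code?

Entropy H = 2.0207 bits/symbol
Minimum bits = H × n = 2.0207 × 4003
= 8088.97 bits


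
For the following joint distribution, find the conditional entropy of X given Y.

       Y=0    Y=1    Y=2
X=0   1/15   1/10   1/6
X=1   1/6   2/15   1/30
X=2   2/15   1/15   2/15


H(X|Y) = Σ_y p(y) H(X|Y=y)
  p(Y=0) = 11/30, H(X|Y=0) = 1.4949
  p(Y=1) = 3/10, H(X|Y=1) = 1.5305
  p(Y=2) = 1/3, H(X|Y=2) = 1.3610
H(X|Y) = 0.3667×1.4949 + 0.3000×1.5305 + 0.3333×1.3610 = 1.4609 bits


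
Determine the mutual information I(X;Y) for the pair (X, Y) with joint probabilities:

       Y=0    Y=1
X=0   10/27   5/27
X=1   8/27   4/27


H(X) = 0.9911, H(Y) = 0.9183, H(X,Y) = 1.9094
I(X;Y) = H(X) + H(Y) - H(X,Y) = 0.0000 bits


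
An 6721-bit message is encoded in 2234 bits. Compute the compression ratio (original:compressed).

Compression ratio = Original / Compressed
= 6721 / 2234 = 3.01:1


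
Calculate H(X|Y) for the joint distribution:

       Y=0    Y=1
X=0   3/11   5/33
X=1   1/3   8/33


H(X|Y) = Σ_y p(y) H(X|Y=y)
  p(Y=0) = 20/33, H(X|Y=0) = 0.9928
  p(Y=1) = 13/33, H(X|Y=1) = 0.9612
H(X|Y) = 0.6061×0.9928 + 0.3939×0.9612 = 0.9804 bits


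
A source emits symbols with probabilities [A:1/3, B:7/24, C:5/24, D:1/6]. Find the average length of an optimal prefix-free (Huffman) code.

Huffman tree construction:
Combine smallest probabilities repeatedly
Resulting codes:
  A: 11 (length 2)
  B: 10 (length 2)
  C: 01 (length 2)
  D: 00 (length 2)
Average length = Σ p(s) × length(s) = 2.0000 bits


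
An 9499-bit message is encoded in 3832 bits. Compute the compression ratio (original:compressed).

Compression ratio = Original / Compressed
= 9499 / 3832 = 2.48:1


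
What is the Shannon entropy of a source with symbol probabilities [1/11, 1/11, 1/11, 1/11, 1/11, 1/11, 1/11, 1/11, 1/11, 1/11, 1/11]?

H(X) = -Σ p(x) log₂ p(x)
  -1/11 × log₂(1/11) = 0.3145
  -1/11 × log₂(1/11) = 0.3145
  -1/11 × log₂(1/11) = 0.3145
  -1/11 × log₂(1/11) = 0.3145
  -1/11 × log₂(1/11) = 0.3145
  -1/11 × log₂(1/11) = 0.3145
  -1/11 × log₂(1/11) = 0.3145
  -1/11 × log₂(1/11) = 0.3145
  -1/11 × log₂(1/11) = 0.3145
  -1/11 × log₂(1/11) = 0.3145
  -1/11 × log₂(1/11) = 0.3145
H(X) = 3.4594 bits


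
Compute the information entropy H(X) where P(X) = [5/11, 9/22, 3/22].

H(X) = -Σ p(x) log₂ p(x)
  -5/11 × log₂(5/11) = 0.5170
  -9/22 × log₂(9/22) = 0.5275
  -3/22 × log₂(3/22) = 0.3920
H(X) = 1.4365 bits


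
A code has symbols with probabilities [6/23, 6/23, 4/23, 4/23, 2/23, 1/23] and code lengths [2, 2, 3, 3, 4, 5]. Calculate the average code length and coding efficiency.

Average length L = Σ p_i × l_i = 2.6522 bits
Entropy H = 2.3923 bits
Efficiency η = H/L × 100% = 90.20%


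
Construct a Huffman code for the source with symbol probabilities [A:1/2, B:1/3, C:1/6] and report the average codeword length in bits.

Huffman tree construction:
Combine smallest probabilities repeatedly
Resulting codes:
  A: 0 (length 1)
  B: 11 (length 2)
  C: 10 (length 2)
Average length = Σ p(s) × length(s) = 1.5000 bits


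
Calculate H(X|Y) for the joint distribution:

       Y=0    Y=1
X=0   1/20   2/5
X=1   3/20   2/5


H(X|Y) = Σ_y p(y) H(X|Y=y)
  p(Y=0) = 1/5, H(X|Y=0) = 0.8113
  p(Y=1) = 4/5, H(X|Y=1) = 1.0000
H(X|Y) = 0.2000×0.8113 + 0.8000×1.0000 = 0.9623 bits


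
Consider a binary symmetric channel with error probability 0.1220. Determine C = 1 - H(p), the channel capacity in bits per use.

For BSC with error probability p:
C = 1 - H(p) where H(p) is binary entropy
H(0.1220) = -0.1220 × log₂(0.1220) - 0.8780 × log₂(0.8780)
H(p) = 0.5351
C = 1 - 0.5351 = 0.4649 bits/use


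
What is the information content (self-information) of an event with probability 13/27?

Information content I(x) = -log₂(p(x))
I = -log₂(13/27) = -log₂(0.4815)
I = 1.0544 bits


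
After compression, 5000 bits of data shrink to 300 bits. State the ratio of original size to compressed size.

Compression ratio = Original / Compressed
= 5000 / 300 = 16.67:1


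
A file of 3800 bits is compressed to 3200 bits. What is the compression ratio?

Compression ratio = Original / Compressed
= 3800 / 3200 = 1.19:1


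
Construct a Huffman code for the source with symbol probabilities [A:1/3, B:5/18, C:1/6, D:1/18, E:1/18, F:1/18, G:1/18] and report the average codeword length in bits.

Huffman tree construction:
Combine smallest probabilities repeatedly
Resulting codes:
  A: 11 (length 2)
  B: 10 (length 2)
  C: 00 (length 2)
  D: 0100 (length 4)
  E: 0101 (length 4)
  F: 0110 (length 4)
  G: 0111 (length 4)
Average length = Σ p(s) × length(s) = 2.4444 bits


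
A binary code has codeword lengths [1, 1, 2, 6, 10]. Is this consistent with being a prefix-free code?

Kraft inequality: Σ 2^(-l_i) ≤ 1 for prefix-free code
Calculating: 2^(-1) + 2^(-1) + 2^(-2) + 2^(-6) + 2^(-10)
= 0.5 + 0.5 + 0.25 + 0.015625 + 0.0009765625
= 1.2666
Since 1.2666 > 1, prefix-free code does not exist


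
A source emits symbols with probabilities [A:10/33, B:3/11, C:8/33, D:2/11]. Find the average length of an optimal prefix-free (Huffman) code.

Huffman tree construction:
Combine smallest probabilities repeatedly
Resulting codes:
  A: 11 (length 2)
  B: 10 (length 2)
  C: 01 (length 2)
  D: 00 (length 2)
Average length = Σ p(s) × length(s) = 2.0000 bits


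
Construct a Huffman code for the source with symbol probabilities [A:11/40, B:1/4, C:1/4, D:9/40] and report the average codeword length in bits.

Huffman tree construction:
Combine smallest probabilities repeatedly
Resulting codes:
  A: 11 (length 2)
  B: 01 (length 2)
  C: 10 (length 2)
  D: 00 (length 2)
Average length = Σ p(s) × length(s) = 2.0000 bits


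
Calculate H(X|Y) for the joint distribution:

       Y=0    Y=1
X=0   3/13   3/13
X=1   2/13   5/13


H(X|Y) = Σ_y p(y) H(X|Y=y)
  p(Y=0) = 5/13, H(X|Y=0) = 0.9710
  p(Y=1) = 8/13, H(X|Y=1) = 0.9544
H(X|Y) = 0.3846×0.9710 + 0.6154×0.9544 = 0.9608 bits


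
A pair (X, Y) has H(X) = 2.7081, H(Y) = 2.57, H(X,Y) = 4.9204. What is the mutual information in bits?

I(X;Y) = H(X) + H(Y) - H(X,Y)
I(X;Y) = 2.7081 + 2.57 - 4.9204 = 0.3577 bits


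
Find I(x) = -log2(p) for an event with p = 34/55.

Information content I(x) = -log₂(p(x))
I = -log₂(34/55) = -log₂(0.6182)
I = 0.6939 bits


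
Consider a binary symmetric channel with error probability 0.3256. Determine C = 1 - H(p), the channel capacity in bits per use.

For BSC with error probability p:
C = 1 - H(p) where H(p) is binary entropy
H(0.3256) = -0.3256 × log₂(0.3256) - 0.6744 × log₂(0.6744)
H(p) = 0.9104
C = 1 - 0.9104 = 0.0896 bits/use


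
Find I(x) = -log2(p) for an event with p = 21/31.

Information content I(x) = -log₂(p(x))
I = -log₂(21/31) = -log₂(0.6774)
I = 0.5619 bits


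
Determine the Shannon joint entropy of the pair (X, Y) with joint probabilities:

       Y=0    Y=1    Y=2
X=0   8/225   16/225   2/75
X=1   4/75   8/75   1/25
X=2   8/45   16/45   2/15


H(X,Y) = -Σ p(x,y) log₂ p(x,y)
  p(0,0)=8/225: -0.0356 × log₂(0.0356) = 0.1712
  p(0,1)=16/225: -0.0711 × log₂(0.0711) = 0.2712
  p(0,2)=2/75: -0.0267 × log₂(0.0267) = 0.1394
  p(1,0)=4/75: -0.0533 × log₂(0.0533) = 0.2255
  p(1,1)=8/75: -0.1067 × log₂(0.1067) = 0.3444
  p(1,2)=1/25: -0.0400 × log₂(0.0400) = 0.1858
  p(2,0)=8/45: -0.1778 × log₂(0.1778) = 0.4430
  p(2,1)=16/45: -0.3556 × log₂(0.3556) = 0.5304
  p(2,2)=2/15: -0.1333 × log₂(0.1333) = 0.3876
H(X,Y) = 2.6985 bits


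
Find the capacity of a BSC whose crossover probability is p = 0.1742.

For BSC with error probability p:
C = 1 - H(p) where H(p) is binary entropy
H(0.1742) = -0.1742 × log₂(0.1742) - 0.8258 × log₂(0.8258)
H(p) = 0.6672
C = 1 - 0.6672 = 0.3328 bits/use


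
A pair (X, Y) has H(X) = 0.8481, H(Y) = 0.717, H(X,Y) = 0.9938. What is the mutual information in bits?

I(X;Y) = H(X) + H(Y) - H(X,Y)
I(X;Y) = 0.8481 + 0.717 - 0.9938 = 0.5713 bits


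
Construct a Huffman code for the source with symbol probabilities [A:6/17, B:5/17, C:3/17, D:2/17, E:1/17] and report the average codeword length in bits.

Huffman tree construction:
Combine smallest probabilities repeatedly
Resulting codes:
  A: 11 (length 2)
  B: 10 (length 2)
  C: 00 (length 2)
  D: 011 (length 3)
  E: 010 (length 3)
Average length = Σ p(s) × length(s) = 2.1765 bits


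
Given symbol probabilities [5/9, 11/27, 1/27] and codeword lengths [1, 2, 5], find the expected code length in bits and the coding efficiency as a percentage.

Average length L = Σ p_i × l_i = 1.5556 bits
Entropy H = 1.1750 bits
Efficiency η = H/L × 100% = 75.54%


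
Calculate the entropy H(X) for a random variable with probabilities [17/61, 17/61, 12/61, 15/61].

H(X) = -Σ p(x) log₂ p(x)
  -17/61 × log₂(17/61) = 0.5137
  -17/61 × log₂(17/61) = 0.5137
  -12/61 × log₂(12/61) = 0.4615
  -15/61 × log₂(15/61) = 0.4977
H(X) = 1.9865 bits


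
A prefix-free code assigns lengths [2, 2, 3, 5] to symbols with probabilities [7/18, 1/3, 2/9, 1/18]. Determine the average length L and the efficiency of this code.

Average length L = Σ p_i × l_i = 2.3889 bits
Entropy H = 1.7721 bits
Efficiency η = H/L × 100% = 74.18%


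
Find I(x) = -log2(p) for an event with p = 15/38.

Information content I(x) = -log₂(p(x))
I = -log₂(15/38) = -log₂(0.3947)
I = 1.3410 bits


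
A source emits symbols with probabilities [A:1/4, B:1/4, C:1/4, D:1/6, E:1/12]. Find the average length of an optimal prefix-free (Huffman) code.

Huffman tree construction:
Combine smallest probabilities repeatedly
Resulting codes:
  A: 00 (length 2)
  B: 01 (length 2)
  C: 10 (length 2)
  D: 111 (length 3)
  E: 110 (length 3)
Average length = Σ p(s) × length(s) = 2.2500 bits


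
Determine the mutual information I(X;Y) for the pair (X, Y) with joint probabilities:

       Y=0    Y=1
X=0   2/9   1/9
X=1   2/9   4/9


H(X) = 0.9183, H(Y) = 0.9911, H(X,Y) = 1.8366
I(X;Y) = H(X) + H(Y) - H(X,Y) = 0.0728 bits


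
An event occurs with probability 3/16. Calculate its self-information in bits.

Information content I(x) = -log₂(p(x))
I = -log₂(3/16) = -log₂(0.1875)
I = 2.4150 bits


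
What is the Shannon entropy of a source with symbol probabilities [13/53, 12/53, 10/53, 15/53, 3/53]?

H(X) = -Σ p(x) log₂ p(x)
  -13/53 × log₂(13/53) = 0.4973
  -12/53 × log₂(12/53) = 0.4852
  -10/53 × log₂(10/53) = 0.4540
  -15/53 × log₂(15/53) = 0.5154
  -3/53 × log₂(3/53) = 0.2345
H(X) = 2.1864 bits


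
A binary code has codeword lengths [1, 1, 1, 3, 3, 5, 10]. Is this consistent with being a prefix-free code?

Kraft inequality: Σ 2^(-l_i) ≤ 1 for prefix-free code
Calculating: 2^(-1) + 2^(-1) + 2^(-1) + 2^(-3) + 2^(-3) + 2^(-5) + 2^(-10)
= 0.5 + 0.5 + 0.5 + 0.125 + 0.125 + 0.03125 + 0.0009765625
= 1.7822
Since 1.7822 > 1, prefix-free code does not exist


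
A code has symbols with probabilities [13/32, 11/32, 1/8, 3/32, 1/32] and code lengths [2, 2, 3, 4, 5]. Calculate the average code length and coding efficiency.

Average length L = Σ p_i × l_i = 2.4062 bits
Entropy H = 1.9089 bits
Efficiency η = H/L × 100% = 79.33%


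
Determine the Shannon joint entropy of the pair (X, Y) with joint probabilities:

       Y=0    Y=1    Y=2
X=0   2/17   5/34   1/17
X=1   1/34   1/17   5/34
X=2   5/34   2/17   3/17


H(X,Y) = -Σ p(x,y) log₂ p(x,y)
  p(0,0)=2/17: -0.1176 × log₂(0.1176) = 0.3632
  p(0,1)=5/34: -0.1471 × log₂(0.1471) = 0.4067
  p(0,2)=1/17: -0.0588 × log₂(0.0588) = 0.2404
  p(1,0)=1/34: -0.0294 × log₂(0.0294) = 0.1496
  p(1,1)=1/17: -0.0588 × log₂(0.0588) = 0.2404
  p(1,2)=5/34: -0.1471 × log₂(0.1471) = 0.4067
  p(2,0)=5/34: -0.1471 × log₂(0.1471) = 0.4067
  p(2,1)=2/17: -0.1176 × log₂(0.1176) = 0.3632
  p(2,2)=3/17: -0.1765 × log₂(0.1765) = 0.4416
H(X,Y) = 3.0187 bits


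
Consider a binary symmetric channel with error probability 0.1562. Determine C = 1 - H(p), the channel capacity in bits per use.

For BSC with error probability p:
C = 1 - H(p) where H(p) is binary entropy
H(0.1562) = -0.1562 × log₂(0.1562) - 0.8438 × log₂(0.8438)
H(p) = 0.6251
C = 1 - 0.6251 = 0.3749 bits/use


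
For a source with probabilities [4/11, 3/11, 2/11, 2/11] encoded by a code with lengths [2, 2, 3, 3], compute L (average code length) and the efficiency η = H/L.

Average length L = Σ p_i × l_i = 2.3636 bits
Entropy H = 1.9363 bits
Efficiency η = H/L × 100% = 81.92%


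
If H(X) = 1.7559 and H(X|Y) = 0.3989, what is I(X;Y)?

I(X;Y) = H(X) - H(X|Y)
I(X;Y) = 1.7559 - 0.3989 = 1.357 bits


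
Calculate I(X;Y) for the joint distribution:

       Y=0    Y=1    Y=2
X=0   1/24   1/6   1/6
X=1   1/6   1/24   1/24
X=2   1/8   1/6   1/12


H(X) = 1.5613, H(Y) = 1.5774, H(X,Y) = 2.9702
I(X;Y) = H(X) + H(Y) - H(X,Y) = 0.1685 bits


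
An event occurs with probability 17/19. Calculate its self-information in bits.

Information content I(x) = -log₂(p(x))
I = -log₂(17/19) = -log₂(0.8947)
I = 0.1605 bits


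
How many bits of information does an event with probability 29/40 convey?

Information content I(x) = -log₂(p(x))
I = -log₂(29/40) = -log₂(0.7250)
I = 0.4639 bits


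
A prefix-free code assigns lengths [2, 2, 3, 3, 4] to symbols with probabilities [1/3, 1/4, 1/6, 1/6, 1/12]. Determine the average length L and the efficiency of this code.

Average length L = Σ p_i × l_i = 2.5000 bits
Entropy H = 2.1887 bits
Efficiency η = H/L × 100% = 87.55%


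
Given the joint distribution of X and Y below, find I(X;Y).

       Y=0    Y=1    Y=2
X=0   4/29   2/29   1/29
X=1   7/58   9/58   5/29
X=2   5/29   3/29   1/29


H(X) = 1.5378, H(Y) = 1.5457, H(X,Y) = 2.9937
I(X;Y) = H(X) + H(Y) - H(X,Y) = 0.0898 bits
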